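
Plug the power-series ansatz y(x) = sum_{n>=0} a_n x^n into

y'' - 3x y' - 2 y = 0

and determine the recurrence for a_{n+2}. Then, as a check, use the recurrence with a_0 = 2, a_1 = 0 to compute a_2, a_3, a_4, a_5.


Substitute y = sum_n a_n x^n.
y''(x) has coefficient (n+2)(n+1) a_{n+2} at x^n;
-3 x y'(x) has coefficient -3 n a_n at x^n (shift);
-2 y(x) has coefficient -2 a_n at x^n.
Matching x^n: (n+2)(n+1) a_{n+2} + (-3n - 2) a_n = 0.
Thus a_{n+2} = (3n + 2) / ((n+1)(n+2)) * a_n.

Check with a_0 = 2, a_1 = 0 (apply the recurrence for n = 0, 1, 2, 3): a_0 = 2, a_1 = 0, a_2 = 2, a_3 = 0, a_4 = 4/3, a_5 = 0.

a_(n+2) = (3n + 2) / ((n+1)(n+2)) * a_n; check: a_0 = 2, a_1 = 0, a_2 = 2, a_3 = 0, a_4 = 4/3, a_5 = 0


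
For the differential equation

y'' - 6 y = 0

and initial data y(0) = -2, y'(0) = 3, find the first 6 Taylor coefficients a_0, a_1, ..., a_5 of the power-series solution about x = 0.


Ansatz: y(x) = sum_{n>=0} a_n x^n, so y'(x) = sum_{n>=1} n a_n x^(n-1) and y''(x) = sum_{n>=2} n(n-1) a_n x^(n-2).
Substitute into P(x) y'' + Q(x) y' + R(x) y = 0 with P(x) = 1, Q(x) = 0, R(x) = -6, and match powers of x.
Initial conditions: a_0 = -2, a_1 = 3.
Setting the coefficient of each power of x to zero and solving order by order (substituting the coefficients already found):
  x^0: 2 a_2 - 6 a_0 = 0  ->  2 a_2 = 6 a_0 = -12  ->  a_2 = -6
  x^1: 6 a_3 - 6 a_1 = 0  ->  6 a_3 = 6 a_1 = 18  ->  a_3 = 3
  x^2: 12 a_4 - 6 a_2 = 0  ->  12 a_4 = 6 a_2 = -36  ->  a_4 = -3
  x^3: 20 a_5 - 6 a_3 = 0  ->  20 a_5 = 6 a_3 = 18  ->  a_5 = 9/10
Truncated series: y(x) = -2 + 3 x - 6 x^2 + 3 x^3 - 3 x^4 + (9/10) x^5 + O(x^6).

a_0 = -2; a_1 = 3; a_2 = -6; a_3 = 3; a_4 = -3; a_5 = 9/10


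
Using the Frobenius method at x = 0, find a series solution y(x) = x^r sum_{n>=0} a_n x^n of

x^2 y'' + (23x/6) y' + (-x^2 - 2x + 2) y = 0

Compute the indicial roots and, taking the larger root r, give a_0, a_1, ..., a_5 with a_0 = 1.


Write in Frobenius form y'' + (p(x)/x) y' + (q(x)/x^2) y = 0:
  p(x) = 23/6,  q(x) = -x^2 - 2x + 2.
Indicial equation: r(r-1) + (23/6) r + (2) = 0 -> roots r_1 = -4/3, r_2 = -3/2.
Take r = r_1 = -4/3. Let y(x) = x^r sum_{n>=0} a_n x^n with a_0 = 1.
Substitute y = x^r sum a_n x^n and match x^{r+n}. The recurrence is
  D(n) a_n - 2 a_{n-1} - 1 a_{n-2} = 0,  where D(n) = (r+n)(r+n-1) + (23/6)(r+n) + (2).
  a_n = [2 a_{n-1} + 1 a_{n-2}] / D(n).
Since the indicial polynomial factors as (r - r_1)(r - r_2), D(n) = (r_1 + n - r_1)(r_1 + n - r_2) = n(n + 1/6).
Evaluating step by step (a_0 = 1):
  n = 1: D(1) = 1(1 + 1/6) = 7/6; numerator = 2(1) = 2; a_1 = (2)/(7/6) = 12/7
  n = 2: D(2) = 2(2 + 1/6) = 13/3; numerator = 2(12/7) + 1(1) = 31/7; a_2 = (31/7)/(13/3) = 93/91
  n = 3: D(3) = 3(3 + 1/6) = 19/2; numerator = 2(93/91) + 1(12/7) = 342/91; a_3 = (342/91)/(19/2) = 36/91
  n = 4: D(4) = 4(4 + 1/6) = 50/3; numerator = 2(36/91) + 1(93/91) = 165/91; a_4 = (165/91)/(50/3) = 99/910
  n = 5: D(5) = 5(5 + 1/6) = 155/6; numerator = 2(99/910) + 1(36/91) = 279/455; a_5 = (279/455)/(155/6) = 54/2275

r = -4/3; a_0 = 1; a_1 = 12/7; a_2 = 93/91; a_3 = 36/91; a_4 = 99/910; a_5 = 54/2275


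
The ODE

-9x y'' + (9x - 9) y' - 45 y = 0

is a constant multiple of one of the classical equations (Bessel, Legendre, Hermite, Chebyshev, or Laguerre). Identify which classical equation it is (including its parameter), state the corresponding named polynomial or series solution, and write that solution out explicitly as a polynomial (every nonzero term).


All three coefficients share the factor -9; dividing through by -9 gives  x y'' + (1 - x) y' + 5 y = 0.
This matches the Laguerre equation x y'' + (1 - x) y' + n y = 0 with n = 5; the polynomial solution is L_5(x).
With y = sum_k a_k x^k, matching x^k gives (k+1)k a_{k+1} + (k+1) a_{k+1} - k a_k + n a_k = 0, i.e. (k+1)^2 a_{k+1} = (k - n) a_k = (k - 5) a_k. The right side vanishes at k = 5, so the series terminates at degree 5.
Standard normalization L_n(0) = 1 gives a_0 = 1. Work upward with a_{k+1} = (k - 5) a_k / (k+1)^2:
  a_1 = (0 - 5)(1) / 1^2 = -5/1 = -5
  a_2 = (1 - 5)(-5) / 2^2 = 20/4 = 5
  a_3 = (2 - 5)(5) / 3^2 = -15/9 = -5/3
  a_4 = (3 - 5)(-5/3) / 4^2 = (10/3)/16 = 5/24
  a_5 = (4 - 5)(5/24) / 5^2 = (-5/24)/25 = -1/120
Hence L_5(x) = -x^5/120 + 5 x^4/24 - 5 x^3/3 + 5 x^2 - 5 x + 1.

L_5(x); series = -x^5/120 + 5 x^4/24 - 5 x^3/3 + 5 x^2 - 5 x + 1


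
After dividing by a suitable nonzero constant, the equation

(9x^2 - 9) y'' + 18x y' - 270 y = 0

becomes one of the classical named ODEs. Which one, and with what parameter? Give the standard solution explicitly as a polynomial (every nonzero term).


All three coefficients share the factor -9; dividing through by -9 gives  (1 - x^2) y'' - 2x y' + 30 y = 0.
This matches the Legendre equation (1 - x^2) y'' - 2x y' + n(n+1) y = 0 (note the -2x y' term) with n(n+1) = 30, so n = 5; the polynomial solution is P_5(x).
With y = sum_k a_k x^k, matching x^k gives (k+2)(k+1) a_{k+2} = [k(k+1) - n(n+1)] a_k = (k - 5)(k + 6) a_k. The right side vanishes at k = 5, so the series with the parity of 5 terminates at degree 5.
Standard normalization (P_n(1) = 1): leading coefficient (2n)!/(2^n (n!)^2) = 3628800/(32*14400) = 63/8, so a_5 = 63/8. Work downward with a_k = (k+1)(k+2) a_{k+2} / ((k - 5)(k + 6)):
  a_3 = (4)(5)(63/8) / ((3 - 5)(3 + 6)) = (315/2)/(-18) = -35/4
  a_1 = (2)(3)(-35/4) / ((1 - 5)(1 + 6)) = (-105/2)/(-28) = 15/8
Hence P_5(x) = 63 x^5/8 - 35 x^3/4 + 15 x/8.

P_5(x); series = 63 x^5/8 - 35 x^3/4 + 15 x/8


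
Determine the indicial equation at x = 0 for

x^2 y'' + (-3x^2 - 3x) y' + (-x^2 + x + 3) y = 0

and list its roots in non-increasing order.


Divide by x^2 to reach normal form y'' + P_1(x) y' + P_2(x) y = 0 with P_1(x) = -3 - 3/x and P_2(x) = -1 + 1/x + 3/x^2.
x = 0 is a singular point because the y'-coefficient -3 - 3/x has a pole at x = 0 and the y-coefficient -1 + 1/x + 3/x^2 has a pole at x = 0.
It is a regular singular point because x P_1(x) = p(x) = -3x - 3 and x^2 P_2(x) = q(x) = -x^2 + x + 3 are polynomials, hence analytic at x = 0.
p(0) = -3,  q(0) = 3.
Indicial equation: r(r-1) + p(0) r + q(0) = 0, i.e. r^2 + (p(0) - 1) r + q(0) = 0, i.e. r^2 - 4 r + 3 = 0.
Discriminant: (-4)^2 - 4(3) = 4, so r = (4 ± 2)/2.
Solving: r_1 = 3, r_2 = 1.

indicial: r^2 - 4 r + 3 = 0; roots r_1 = 3, r_2 = 1


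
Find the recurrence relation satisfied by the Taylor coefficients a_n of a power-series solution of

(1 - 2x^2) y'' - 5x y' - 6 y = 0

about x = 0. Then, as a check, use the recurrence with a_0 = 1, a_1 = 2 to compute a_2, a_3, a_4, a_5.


Substitute y = sum_n a_n x^n.
(1 - 2 x^2) y'' contributes (n+2)(n+1) a_{n+2} - 2 n(n-1) a_n at x^n.
-5 x y'(x) contributes -5 n a_n at x^n.
-6 y(x) contributes -6 a_n at x^n.
Matching x^n: (n+2)(n+1) a_{n+2} + (-2 n(n-1) - 5 n - 6) a_n = 0.
Thus a_{n+2} = (2 n(n-1) + 5 n + 6) / ((n+1)(n+2)) * a_n.

Check with a_0 = 1, a_1 = 2 (apply the recurrence for n = 0, 1, 2, 3): a_0 = 1, a_1 = 2, a_2 = 3, a_3 = 11/3, a_4 = 5, a_5 = 121/20.

a_(n+2) = (2 n(n-1) + 5 n + 6) / ((n+1)(n+2)) * a_n; check: a_0 = 1, a_1 = 2, a_2 = 3, a_3 = 11/3, a_4 = 5, a_5 = 121/20


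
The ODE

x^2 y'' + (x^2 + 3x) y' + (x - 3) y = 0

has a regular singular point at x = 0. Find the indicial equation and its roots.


Divide by x^2 to reach normal form y'' + P_1(x) y' + P_2(x) y = 0 with P_1(x) = 1 + 3/x and P_2(x) = 1/x - 3/x^2.
x = 0 is a singular point because the y'-coefficient 1 + 3/x has a pole at x = 0 and the y-coefficient 1/x - 3/x^2 has a pole at x = 0.
It is a regular singular point because x P_1(x) = p(x) = x + 3 and x^2 P_2(x) = q(x) = x - 3 are polynomials, hence analytic at x = 0.
p(0) = 3,  q(0) = -3.
Indicial equation: r(r-1) + p(0) r + q(0) = 0, i.e. r^2 + (p(0) - 1) r + q(0) = 0, i.e. r^2 + 2 r - 3 = 0.
Discriminant: (2)^2 - 4(-3) = 16, so r = (-2 ± 4)/2.
Solving: r_1 = 1, r_2 = -3.

indicial: r^2 + 2 r - 3 = 0; roots r_1 = 1, r_2 = -3


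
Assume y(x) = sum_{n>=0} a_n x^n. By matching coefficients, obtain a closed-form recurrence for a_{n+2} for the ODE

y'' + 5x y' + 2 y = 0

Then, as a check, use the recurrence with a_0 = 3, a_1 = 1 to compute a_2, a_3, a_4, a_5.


Substitute y = sum_n a_n x^n.
y''(x) has coefficient (n+2)(n+1) a_{n+2} at x^n;
5 x y'(x) has coefficient 5 n a_n at x^n (shift);
2 y(x) has coefficient 2 a_n at x^n.
Matching x^n: (n+2)(n+1) a_{n+2} + (5n + 2) a_n = 0.
Thus a_{n+2} = (-5n - 2) / ((n+1)(n+2)) * a_n.

Check with a_0 = 3, a_1 = 1 (apply the recurrence for n = 0, 1, 2, 3): a_0 = 3, a_1 = 1, a_2 = -3, a_3 = -7/6, a_4 = 3, a_5 = 119/120.

a_(n+2) = (-5n - 2) / ((n+1)(n+2)) * a_n; check: a_0 = 3, a_1 = 1, a_2 = -3, a_3 = -7/6, a_4 = 3, a_5 = 119/120


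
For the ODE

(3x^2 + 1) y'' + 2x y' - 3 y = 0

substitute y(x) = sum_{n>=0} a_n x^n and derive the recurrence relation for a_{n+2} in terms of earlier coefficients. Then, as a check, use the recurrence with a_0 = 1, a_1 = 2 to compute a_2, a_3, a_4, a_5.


Substitute y = sum_n a_n x^n.
(1 + 3 x^2) y'' contributes (n+2)(n+1) a_{n+2} + 3 n(n-1) a_n at x^n.
2 x y'(x) contributes 2 n a_n at x^n.
-3 y(x) contributes -3 a_n at x^n.
Matching x^n: (n+2)(n+1) a_{n+2} + (3 n(n-1) + 2 n - 3) a_n = 0.
Thus a_{n+2} = (-3 n(n-1) - 2 n + 3) / ((n+1)(n+2)) * a_n.

Check with a_0 = 1, a_1 = 2 (apply the recurrence for n = 0, 1, 2, 3): a_0 = 1, a_1 = 2, a_2 = 3/2, a_3 = 1/3, a_4 = -7/8, a_5 = -7/20.

a_(n+2) = (-3 n(n-1) - 2 n + 3) / ((n+1)(n+2)) * a_n; check: a_0 = 1, a_1 = 2, a_2 = 3/2, a_3 = 1/3, a_4 = -7/8, a_5 = -7/20


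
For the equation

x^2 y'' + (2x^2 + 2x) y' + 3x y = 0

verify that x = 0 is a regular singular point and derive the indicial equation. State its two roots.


Divide by x^2 to reach normal form y'' + P_1(x) y' + P_2(x) y = 0 with P_1(x) = 2 + 2/x and P_2(x) = 3/x.
x = 0 is a singular point because the y'-coefficient 2 + 2/x has a pole at x = 0 and the y-coefficient 3/x has a pole at x = 0.
It is a regular singular point because x P_1(x) = p(x) = 2x + 2 and x^2 P_2(x) = q(x) = 3x are polynomials, hence analytic at x = 0.
p(0) = 2,  q(0) = 0.
Indicial equation: r(r-1) + p(0) r + q(0) = 0, i.e. r^2 + (p(0) - 1) r + q(0) = 0, i.e. r^2 + 1 r = 0.
Discriminant: (1)^2 - 4(0) = 1, so r = (-1 ± 1)/2.
Solving: r_1 = 0, r_2 = -1.

indicial: r^2 + 1 r = 0; roots r_1 = 0, r_2 = -1


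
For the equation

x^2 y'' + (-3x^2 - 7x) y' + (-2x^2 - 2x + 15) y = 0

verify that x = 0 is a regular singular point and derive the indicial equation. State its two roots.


Divide by x^2 to reach normal form y'' + P_1(x) y' + P_2(x) y = 0 with P_1(x) = -3 - 7/x and P_2(x) = -2 - 2/x + 15/x^2.
x = 0 is a singular point because the y'-coefficient -3 - 7/x has a pole at x = 0 and the y-coefficient -2 - 2/x + 15/x^2 has a pole at x = 0.
It is a regular singular point because x P_1(x) = p(x) = -3x - 7 and x^2 P_2(x) = q(x) = -2x^2 - 2x + 15 are polynomials, hence analytic at x = 0.
p(0) = -7,  q(0) = 15.
Indicial equation: r(r-1) + p(0) r + q(0) = 0, i.e. r^2 + (p(0) - 1) r + q(0) = 0, i.e. r^2 - 8 r + 15 = 0.
Discriminant: (-8)^2 - 4(15) = 4, so r = (8 ± 2)/2.
Solving: r_1 = 5, r_2 = 3.

indicial: r^2 - 8 r + 15 = 0; roots r_1 = 5, r_2 = 3


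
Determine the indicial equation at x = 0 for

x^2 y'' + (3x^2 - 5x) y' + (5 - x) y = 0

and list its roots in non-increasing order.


Divide by x^2 to reach normal form y'' + P_1(x) y' + P_2(x) y = 0 with P_1(x) = 3 - 5/x and P_2(x) = -1/x + 5/x^2.
x = 0 is a singular point because the y'-coefficient 3 - 5/x has a pole at x = 0 and the y-coefficient -1/x + 5/x^2 has a pole at x = 0.
It is a regular singular point because x P_1(x) = p(x) = 3x - 5 and x^2 P_2(x) = q(x) = 5 - x are polynomials, hence analytic at x = 0.
p(0) = -5,  q(0) = 5.
Indicial equation: r(r-1) + p(0) r + q(0) = 0, i.e. r^2 + (p(0) - 1) r + q(0) = 0, i.e. r^2 - 6 r + 5 = 0.
Discriminant: (-6)^2 - 4(5) = 16, so r = (6 ± 4)/2.
Solving: r_1 = 5, r_2 = 1.

indicial: r^2 - 6 r + 5 = 0; roots r_1 = 5, r_2 = 1


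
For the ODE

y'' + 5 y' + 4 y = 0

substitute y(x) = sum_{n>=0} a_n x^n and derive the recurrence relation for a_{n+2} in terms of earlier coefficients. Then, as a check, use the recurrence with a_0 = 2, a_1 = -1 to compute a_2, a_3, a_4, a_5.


Substitute y = sum_n a_n x^n.
y''(x) has coefficient (n+2)(n+1) a_{n+2} at x^n;
5 y'(x) has coefficient 5 (n+1) a_{n+1} at x^n;
4 y(x) has coefficient 4 a_n at x^n.
Matching x^n: (n+2)(n+1) a_{n+2} + 5 (n+1) a_{n+1} + 4 a_n = 0.
Thus a_{n+2} = [-5 (n+1) a_{n+1} - 4 a_n] / ((n+1)(n+2)).

Check with a_0 = 2, a_1 = -1 (apply the recurrence for n = 0, 1, 2, 3): a_0 = 2, a_1 = -1, a_2 = -3/2, a_3 = 19/6, a_4 = -83/24, a_5 = 113/40.

a_(n+2) = [-5 (n+1) a_(n+1) - 4 a_n] / ((n+1)(n+2)); check: a_0 = 2, a_1 = -1, a_2 = -3/2, a_3 = 19/6, a_4 = -83/24, a_5 = 113/40


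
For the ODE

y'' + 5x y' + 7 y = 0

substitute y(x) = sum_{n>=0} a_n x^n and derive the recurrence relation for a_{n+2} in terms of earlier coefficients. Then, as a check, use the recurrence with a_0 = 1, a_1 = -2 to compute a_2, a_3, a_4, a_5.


Substitute y = sum_n a_n x^n.
y''(x) has coefficient (n+2)(n+1) a_{n+2} at x^n;
5 x y'(x) has coefficient 5 n a_n at x^n (shift);
7 y(x) has coefficient 7 a_n at x^n.
Matching x^n: (n+2)(n+1) a_{n+2} + (5n + 7) a_n = 0.
Thus a_{n+2} = (-5n - 7) / ((n+1)(n+2)) * a_n.

Check with a_0 = 1, a_1 = -2 (apply the recurrence for n = 0, 1, 2, 3): a_0 = 1, a_1 = -2, a_2 = -7/2, a_3 = 4, a_4 = 119/24, a_5 = -22/5.

a_(n+2) = (-5n - 7) / ((n+1)(n+2)) * a_n; check: a_0 = 1, a_1 = -2, a_2 = -7/2, a_3 = 4, a_4 = 119/24, a_5 = -22/5


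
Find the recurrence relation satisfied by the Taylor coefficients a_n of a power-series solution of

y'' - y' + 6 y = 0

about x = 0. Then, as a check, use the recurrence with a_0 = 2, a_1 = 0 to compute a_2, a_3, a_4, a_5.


Substitute y = sum_n a_n x^n.
y''(x) has coefficient (n+2)(n+1) a_{n+2} at x^n;
-y'(x) has coefficient -(n+1) a_{n+1} at x^n;
6 y(x) has coefficient 6 a_n at x^n.
Matching x^n: (n+2)(n+1) a_{n+2} - (n+1) a_{n+1} + 6 a_n = 0.
Thus a_{n+2} = [(n+1) a_{n+1} - 6 a_n] / ((n+1)(n+2)).

Check with a_0 = 2, a_1 = 0 (apply the recurrence for n = 0, 1, 2, 3): a_0 = 2, a_1 = 0, a_2 = -6, a_3 = -2, a_4 = 5/2, a_5 = 11/10.

a_(n+2) = [(n+1) a_(n+1) - 6 a_n] / ((n+1)(n+2)); check: a_0 = 2, a_1 = 0, a_2 = -6, a_3 = -2, a_4 = 5/2, a_5 = 11/10


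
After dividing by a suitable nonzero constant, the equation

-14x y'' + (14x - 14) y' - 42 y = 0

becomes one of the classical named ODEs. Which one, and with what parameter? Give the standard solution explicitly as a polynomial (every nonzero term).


All three coefficients share the factor -14; dividing through by -14 gives  x y'' + (1 - x) y' + 3 y = 0.
This matches the Laguerre equation x y'' + (1 - x) y' + n y = 0 with n = 3; the polynomial solution is L_3(x).
With y = sum_k a_k x^k, matching x^k gives (k+1)k a_{k+1} + (k+1) a_{k+1} - k a_k + n a_k = 0, i.e. (k+1)^2 a_{k+1} = (k - n) a_k = (k - 3) a_k. The right side vanishes at k = 3, so the series terminates at degree 3.
Standard normalization L_n(0) = 1 gives a_0 = 1. Work upward with a_{k+1} = (k - 3) a_k / (k+1)^2:
  a_1 = (0 - 3)(1) / 1^2 = -3/1 = -3
  a_2 = (1 - 3)(-3) / 2^2 = 6/4 = 3/2
  a_3 = (2 - 3)(3/2) / 3^2 = (-3/2)/9 = -1/6
Hence L_3(x) = -x^3/6 + 3 x^2/2 - 3 x + 1.

L_3(x); series = -x^3/6 + 3 x^2/2 - 3 x + 1


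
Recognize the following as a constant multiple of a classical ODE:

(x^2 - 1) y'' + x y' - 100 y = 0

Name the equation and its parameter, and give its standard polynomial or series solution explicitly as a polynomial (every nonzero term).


All three coefficients share the factor -1; dividing through by -1 gives  (1 - x^2) y'' - x y' + 100 y = 0.
This matches the Chebyshev equation (1 - x^2) y'' - x y' + n^2 y = 0 (note the -x y' term, not -2x y') with n^2 = 100, so n = 10; the polynomial solution is T_10(x).
With y = sum_k a_k x^k, matching x^k gives (k+2)(k+1) a_{k+2} = (k^2 - n^2) a_k = (k - 10)(k + 10) a_k. The right side vanishes at k = 10, so the series with the parity of 10 terminates at degree 10.
Standard normalization: leading coefficient of T_n is 2^(n-1), so a_10 = 2^9 = 512. Work downward with a_k = (k+1)(k+2) a_{k+2} / ((k - 10)(k + 10)):
  a_8 = (9)(10)(512) / ((8 - 10)(8 + 10)) = 46080/(-36) = -1280
  a_6 = (7)(8)(-1280) / ((6 - 10)(6 + 10)) = -71680/(-64) = 1120
  a_4 = (5)(6)(1120) / ((4 - 10)(4 + 10)) = 33600/(-84) = -400
  a_2 = (3)(4)(-400) / ((2 - 10)(2 + 10)) = -4800/(-96) = 50
  a_0 = (1)(2)(50) / ((0 - 10)(0 + 10)) = 100/(-100) = -1
Hence T_10(x) = 512 x^10 - 1280 x^8 + 1120 x^6 - 400 x^4 + 50 x^2 - 1.

T_10(x); series = 512 x^10 - 1280 x^8 + 1120 x^6 - 400 x^4 + 50 x^2 - 1


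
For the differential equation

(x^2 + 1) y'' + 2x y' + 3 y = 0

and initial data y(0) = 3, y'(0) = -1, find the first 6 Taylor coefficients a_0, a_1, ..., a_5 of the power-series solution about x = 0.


Ansatz: y(x) = sum_{n>=0} a_n x^n, so y'(x) = sum_{n>=1} n a_n x^(n-1) and y''(x) = sum_{n>=2} n(n-1) a_n x^(n-2).
Substitute into P(x) y'' + Q(x) y' + R(x) y = 0 with P(x) = x^2 + 1, Q(x) = 2x, R(x) = 3, and match powers of x.
Initial conditions: a_0 = 3, a_1 = -1.
Setting the coefficient of each power of x to zero and solving order by order (substituting the coefficients already found):
  x^0: 2 a_2 + 3 a_0 = 0  ->  2 a_2 = -3 a_0 = -9  ->  a_2 = -9/2
  x^1: 6 a_3 + 5 a_1 = 0  ->  6 a_3 = -5 a_1 = 5  ->  a_3 = 5/6
  x^2: 12 a_4 + 9 a_2 = 0  ->  12 a_4 = -9 a_2 = 81/2  ->  a_4 = 27/8
  x^3: 20 a_5 + 15 a_3 = 0  ->  20 a_5 = -15 a_3 = -25/2  ->  a_5 = -5/8
Truncated series: y(x) = 3 - x - (9/2) x^2 + (5/6) x^3 + (27/8) x^4 - (5/8) x^5 + O(x^6).

a_0 = 3; a_1 = -1; a_2 = -9/2; a_3 = 5/6; a_4 = 27/8; a_5 = -5/8


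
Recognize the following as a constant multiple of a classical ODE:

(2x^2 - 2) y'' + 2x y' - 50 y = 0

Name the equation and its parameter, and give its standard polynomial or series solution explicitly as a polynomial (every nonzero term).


All three coefficients share the factor -2; dividing through by -2 gives  (1 - x^2) y'' - x y' + 25 y = 0.
This matches the Chebyshev equation (1 - x^2) y'' - x y' + n^2 y = 0 (note the -x y' term, not -2x y') with n^2 = 25, so n = 5; the polynomial solution is T_5(x).
With y = sum_k a_k x^k, matching x^k gives (k+2)(k+1) a_{k+2} = (k^2 - n^2) a_k = (k - 5)(k + 5) a_k. The right side vanishes at k = 5, so the series with the parity of 5 terminates at degree 5.
Standard normalization: leading coefficient of T_n is 2^(n-1), so a_5 = 2^4 = 16. Work downward with a_k = (k+1)(k+2) a_{k+2} / ((k - 5)(k + 5)):
  a_3 = (4)(5)(16) / ((3 - 5)(3 + 5)) = 320/(-16) = -20
  a_1 = (2)(3)(-20) / ((1 - 5)(1 + 5)) = -120/(-24) = 5
Hence T_5(x) = 16 x^5 - 20 x^3 + 5 x.

T_5(x); series = 16 x^5 - 20 x^3 + 5 x


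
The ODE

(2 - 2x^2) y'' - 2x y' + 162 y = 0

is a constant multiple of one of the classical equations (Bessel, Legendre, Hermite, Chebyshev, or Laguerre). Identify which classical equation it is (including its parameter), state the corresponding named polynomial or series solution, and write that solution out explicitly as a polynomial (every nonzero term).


All three coefficients share the factor 2; dividing through by 2 gives  (1 - x^2) y'' - x y' + 81 y = 0.
This matches the Chebyshev equation (1 - x^2) y'' - x y' + n^2 y = 0 (note the -x y' term, not -2x y') with n^2 = 81, so n = 9; the polynomial solution is T_9(x).
With y = sum_k a_k x^k, matching x^k gives (k+2)(k+1) a_{k+2} = (k^2 - n^2) a_k = (k - 9)(k + 9) a_k. The right side vanishes at k = 9, so the series with the parity of 9 terminates at degree 9.
Standard normalization: leading coefficient of T_n is 2^(n-1), so a_9 = 2^8 = 256. Work downward with a_k = (k+1)(k+2) a_{k+2} / ((k - 9)(k + 9)):
  a_7 = (8)(9)(256) / ((7 - 9)(7 + 9)) = 18432/(-32) = -576
  a_5 = (6)(7)(-576) / ((5 - 9)(5 + 9)) = -24192/(-56) = 432
  a_3 = (4)(5)(432) / ((3 - 9)(3 + 9)) = 8640/(-72) = -120
  a_1 = (2)(3)(-120) / ((1 - 9)(1 + 9)) = -720/(-80) = 9
Hence T_9(x) = 256 x^9 - 576 x^7 + 432 x^5 - 120 x^3 + 9 x.

T_9(x); series = 256 x^9 - 576 x^7 + 432 x^5 - 120 x^3 + 9 x


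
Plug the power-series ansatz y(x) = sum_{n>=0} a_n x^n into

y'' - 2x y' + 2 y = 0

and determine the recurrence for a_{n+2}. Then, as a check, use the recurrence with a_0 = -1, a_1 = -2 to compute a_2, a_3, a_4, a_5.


Substitute y = sum_n a_n x^n.
y''(x) has coefficient (n+2)(n+1) a_{n+2} at x^n;
-2 x y'(x) has coefficient -2 n a_n at x^n (shift);
2 y(x) has coefficient 2 a_n at x^n.
Matching x^n: (n+2)(n+1) a_{n+2} + (-2n + 2) a_n = 0.
Thus a_{n+2} = (2n - 2) / ((n+1)(n+2)) * a_n.

Check with a_0 = -1, a_1 = -2 (apply the recurrence for n = 0, 1, 2, 3): a_0 = -1, a_1 = -2, a_2 = 1, a_3 = 0, a_4 = 1/6, a_5 = 0.

a_(n+2) = (2n - 2) / ((n+1)(n+2)) * a_n; check: a_0 = -1, a_1 = -2, a_2 = 1, a_3 = 0, a_4 = 1/6, a_5 = 0


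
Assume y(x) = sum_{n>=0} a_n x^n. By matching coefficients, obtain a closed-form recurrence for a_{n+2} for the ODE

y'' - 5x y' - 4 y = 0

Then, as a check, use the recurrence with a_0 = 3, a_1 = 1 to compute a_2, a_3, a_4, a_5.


Substitute y = sum_n a_n x^n.
y''(x) has coefficient (n+2)(n+1) a_{n+2} at x^n;
-5 x y'(x) has coefficient -5 n a_n at x^n (shift);
-4 y(x) has coefficient -4 a_n at x^n.
Matching x^n: (n+2)(n+1) a_{n+2} + (-5n - 4) a_n = 0.
Thus a_{n+2} = (5n + 4) / ((n+1)(n+2)) * a_n.

Check with a_0 = 3, a_1 = 1 (apply the recurrence for n = 0, 1, 2, 3): a_0 = 3, a_1 = 1, a_2 = 6, a_3 = 3/2, a_4 = 7, a_5 = 57/40.

a_(n+2) = (5n + 4) / ((n+1)(n+2)) * a_n; check: a_0 = 3, a_1 = 1, a_2 = 6, a_3 = 3/2, a_4 = 7, a_5 = 57/40


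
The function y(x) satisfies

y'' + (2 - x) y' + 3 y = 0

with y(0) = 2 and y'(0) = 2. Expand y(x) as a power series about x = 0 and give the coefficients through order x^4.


Ansatz: y(x) = sum_{n>=0} a_n x^n, so y'(x) = sum_{n>=1} n a_n x^(n-1) and y''(x) = sum_{n>=2} n(n-1) a_n x^(n-2).
Substitute into P(x) y'' + Q(x) y' + R(x) y = 0 with P(x) = 1, Q(x) = 2 - x, R(x) = 3, and match powers of x.
Initial conditions: a_0 = 2, a_1 = 2.
Setting the coefficient of each power of x to zero and solving order by order (substituting the coefficients already found):
  x^0: 2 a_2 + 2 a_1 + 3 a_0 = 0  ->  2 a_2 = -2 a_1 - 3 a_0 = -10  ->  a_2 = -5
  x^1: 6 a_3 + 4 a_2 + 2 a_1 = 0  ->  6 a_3 = -4 a_2 - 2 a_1 = 16  ->  a_3 = 8/3
  x^2: 12 a_4 + 6 a_3 + a_2 = 0  ->  12 a_4 = -6 a_3 - a_2 = -11  ->  a_4 = -11/12
Truncated series: y(x) = 2 + 2 x - 5 x^2 + (8/3) x^3 - (11/12) x^4 + O(x^5).

a_0 = 2; a_1 = 2; a_2 = -5; a_3 = 8/3; a_4 = -11/12


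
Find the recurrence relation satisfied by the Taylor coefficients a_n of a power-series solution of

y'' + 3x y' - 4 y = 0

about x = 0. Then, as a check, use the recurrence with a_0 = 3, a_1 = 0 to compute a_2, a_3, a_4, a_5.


Substitute y = sum_n a_n x^n.
y''(x) has coefficient (n+2)(n+1) a_{n+2} at x^n;
3 x y'(x) has coefficient 3 n a_n at x^n (shift);
-4 y(x) has coefficient -4 a_n at x^n.
Matching x^n: (n+2)(n+1) a_{n+2} + (3n - 4) a_n = 0.
Thus a_{n+2} = (-3n + 4) / ((n+1)(n+2)) * a_n.

Check with a_0 = 3, a_1 = 0 (apply the recurrence for n = 0, 1, 2, 3): a_0 = 3, a_1 = 0, a_2 = 6, a_3 = 0, a_4 = -1, a_5 = 0.

a_(n+2) = (-3n + 4) / ((n+1)(n+2)) * a_n; check: a_0 = 3, a_1 = 0, a_2 = 6, a_3 = 0, a_4 = -1, a_5 = 0


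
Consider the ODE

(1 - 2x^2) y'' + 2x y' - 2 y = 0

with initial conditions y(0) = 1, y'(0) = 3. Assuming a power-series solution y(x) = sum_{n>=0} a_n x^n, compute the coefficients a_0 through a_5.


Ansatz: y(x) = sum_{n>=0} a_n x^n, so y'(x) = sum_{n>=1} n a_n x^(n-1) and y''(x) = sum_{n>=2} n(n-1) a_n x^(n-2).
Substitute into P(x) y'' + Q(x) y' + R(x) y = 0 with P(x) = 1 - 2x^2, Q(x) = 2x, R(x) = -2, and match powers of x.
Initial conditions: a_0 = 1, a_1 = 3.
Setting the coefficient of each power of x to zero and solving order by order (substituting the coefficients already found):
  x^0: 2 a_2 - 2 a_0 = 0  ->  2 a_2 = 2 a_0 = 2  ->  a_2 = 1
  x^1: 6 a_3 = 0  ->  a_3 = 0
  x^2: 12 a_4 - 2 a_2 = 0  ->  12 a_4 = 2 a_2 = 2  ->  a_4 = 1/6
  x^3: 20 a_5 - 8 a_3 = 0  ->  20 a_5 = 8 a_3 = 0  ->  a_5 = 0
Truncated series: y(x) = 1 + 3 x + x^2 + (1/6) x^4 + O(x^6).

a_0 = 1; a_1 = 3; a_2 = 1; a_3 = 0; a_4 = 1/6; a_5 = 0


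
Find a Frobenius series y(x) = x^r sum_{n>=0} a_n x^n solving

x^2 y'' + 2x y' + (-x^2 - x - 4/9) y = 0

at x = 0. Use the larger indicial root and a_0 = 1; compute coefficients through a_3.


Write in Frobenius form y'' + (p(x)/x) y' + (q(x)/x^2) y = 0:
  p(x) = 2,  q(x) = -x^2 - x - 4/9.
Indicial equation: r(r-1) + (2) r + (-4/9) = 0 -> roots r_1 = 1/3, r_2 = -4/3.
Take r = r_1 = 1/3. Let y(x) = x^r sum_{n>=0} a_n x^n with a_0 = 1.
Substitute y = x^r sum a_n x^n and match x^{r+n}. The recurrence is
  D(n) a_n - 1 a_{n-1} - 1 a_{n-2} = 0,  where D(n) = (r+n)(r+n-1) + (2)(r+n) + (-4/9).
  a_n = [1 a_{n-1} + 1 a_{n-2}] / D(n).
Since the indicial polynomial factors as (r - r_1)(r - r_2), D(n) = (r_1 + n - r_1)(r_1 + n - r_2) = n(n + 5/3).
Evaluating step by step (a_0 = 1):
  n = 1: D(1) = 1(1 + 5/3) = 8/3; numerator = 1(1) = 1; a_1 = (1)/(8/3) = 3/8
  n = 2: D(2) = 2(2 + 5/3) = 22/3; numerator = 1(3/8) + 1(1) = 11/8; a_2 = (11/8)/(22/3) = 3/16
  n = 3: D(3) = 3(3 + 5/3) = 14; numerator = 1(3/16) + 1(3/8) = 9/16; a_3 = (9/16)/(14) = 9/224

r = 1/3; a_0 = 1; a_1 = 3/8; a_2 = 3/16; a_3 = 9/224


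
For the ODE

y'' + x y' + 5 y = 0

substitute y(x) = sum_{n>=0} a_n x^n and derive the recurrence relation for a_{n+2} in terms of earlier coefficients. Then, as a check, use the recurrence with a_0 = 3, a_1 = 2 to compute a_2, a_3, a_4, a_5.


Substitute y = sum_n a_n x^n.
y''(x) has coefficient (n+2)(n+1) a_{n+2} at x^n;
x y'(x) has coefficient n a_n at x^n (shift);
5 y(x) has coefficient 5 a_n at x^n.
Matching x^n: (n+2)(n+1) a_{n+2} + (n + 5) a_n = 0.
Thus a_{n+2} = (-n - 5) / ((n+1)(n+2)) * a_n.

Check with a_0 = 3, a_1 = 2 (apply the recurrence for n = 0, 1, 2, 3): a_0 = 3, a_1 = 2, a_2 = -15/2, a_3 = -2, a_4 = 35/8, a_5 = 4/5.

a_(n+2) = (-n - 5) / ((n+1)(n+2)) * a_n; check: a_0 = 3, a_1 = 2, a_2 = -15/2, a_3 = -2, a_4 = 35/8, a_5 = 4/5


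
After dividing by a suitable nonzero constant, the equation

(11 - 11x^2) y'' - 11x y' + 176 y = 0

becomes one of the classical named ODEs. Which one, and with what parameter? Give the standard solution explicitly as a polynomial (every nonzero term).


All three coefficients share the factor 11; dividing through by 11 gives  (1 - x^2) y'' - x y' + 16 y = 0.
This matches the Chebyshev equation (1 - x^2) y'' - x y' + n^2 y = 0 (note the -x y' term, not -2x y') with n^2 = 16, so n = 4; the polynomial solution is T_4(x).
With y = sum_k a_k x^k, matching x^k gives (k+2)(k+1) a_{k+2} = (k^2 - n^2) a_k = (k - 4)(k + 4) a_k. The right side vanishes at k = 4, so the series with the parity of 4 terminates at degree 4.
Standard normalization: leading coefficient of T_n is 2^(n-1), so a_4 = 2^3 = 8. Work downward with a_k = (k+1)(k+2) a_{k+2} / ((k - 4)(k + 4)):
  a_2 = (3)(4)(8) / ((2 - 4)(2 + 4)) = 96/(-12) = -8
  a_0 = (1)(2)(-8) / ((0 - 4)(0 + 4)) = -16/(-16) = 1
Hence T_4(x) = 8 x^4 - 8 x^2 + 1.

T_4(x); series = 8 x^4 - 8 x^2 + 1


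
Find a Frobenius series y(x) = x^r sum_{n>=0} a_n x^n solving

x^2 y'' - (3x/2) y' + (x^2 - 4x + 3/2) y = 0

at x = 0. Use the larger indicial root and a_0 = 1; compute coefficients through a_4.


Write in Frobenius form y'' + (p(x)/x) y' + (q(x)/x^2) y = 0:
  p(x) = -3/2,  q(x) = x^2 - 4x + 3/2.
Indicial equation: r(r-1) + (-3/2) r + (3/2) = 0 -> roots r_1 = 3/2, r_2 = 1.
Take r = r_1 = 3/2. Let y(x) = x^r sum_{n>=0} a_n x^n with a_0 = 1.
Substitute y = x^r sum a_n x^n and match x^{r+n}. The recurrence is
  D(n) a_n - 4 a_{n-1} + 1 a_{n-2} = 0,  where D(n) = (r+n)(r+n-1) + (-3/2)(r+n) + (3/2).
  a_n = [4 a_{n-1} - 1 a_{n-2}] / D(n).
Since the indicial polynomial factors as (r - r_1)(r - r_2), D(n) = (r_1 + n - r_1)(r_1 + n - r_2) = n(n + 1/2).
Evaluating step by step (a_0 = 1):
  n = 1: D(1) = 1(1 + 1/2) = 3/2; numerator = 4(1) = 4; a_1 = (4)/(3/2) = 8/3
  n = 2: D(2) = 2(2 + 1/2) = 5; numerator = 4(8/3) - 1(1) = 29/3; a_2 = (29/3)/(5) = 29/15
  n = 3: D(3) = 3(3 + 1/2) = 21/2; numerator = 4(29/15) - 1(8/3) = 76/15; a_3 = (76/15)/(21/2) = 152/315
  n = 4: D(4) = 4(4 + 1/2) = 18; numerator = 4(152/315) - 1(29/15) = -1/315; a_4 = (-1/315)/(18) = -1/5670

r = 3/2; a_0 = 1; a_1 = 8/3; a_2 = 29/15; a_3 = 152/315; a_4 = -1/5670


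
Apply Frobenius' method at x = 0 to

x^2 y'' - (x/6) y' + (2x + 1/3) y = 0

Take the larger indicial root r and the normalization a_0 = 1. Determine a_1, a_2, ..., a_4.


Write in Frobenius form y'' + (p(x)/x) y' + (q(x)/x^2) y = 0:
  p(x) = -1/6,  q(x) = 2x + 1/3.
Indicial equation: r(r-1) + (-1/6) r + (1/3) = 0 -> roots r_1 = 2/3, r_2 = 1/2.
Take r = r_1 = 2/3. Let y(x) = x^r sum_{n>=0} a_n x^n with a_0 = 1.
Substitute y = x^r sum a_n x^n and match x^{r+n}. The recurrence is
  D(n) a_n + 2 a_{n-1} = 0,  where D(n) = (r+n)(r+n-1) + (-1/6)(r+n) + (1/3).
  a_n = -2 / D(n) * a_{n-1}.
Since the indicial polynomial factors as (r - r_1)(r - r_2), D(n) = (r_1 + n - r_1)(r_1 + n - r_2) = n(n + 1/6).
Evaluating step by step (a_0 = 1):
  n = 1: D(1) = 1(1 + 1/6) = 7/6; numerator = -2(1) = -2; a_1 = (-2)/(7/6) = -12/7
  n = 2: D(2) = 2(2 + 1/6) = 13/3; numerator = -2(-12/7) = 24/7; a_2 = (24/7)/(13/3) = 72/91
  n = 3: D(3) = 3(3 + 1/6) = 19/2; numerator = -2(72/91) = -144/91; a_3 = (-144/91)/(19/2) = -288/1729
  n = 4: D(4) = 4(4 + 1/6) = 50/3; numerator = -2(-288/1729) = 576/1729; a_4 = (576/1729)/(50/3) = 864/43225

r = 2/3; a_0 = 1; a_1 = -12/7; a_2 = 72/91; a_3 = -288/1729; a_4 = 864/43225


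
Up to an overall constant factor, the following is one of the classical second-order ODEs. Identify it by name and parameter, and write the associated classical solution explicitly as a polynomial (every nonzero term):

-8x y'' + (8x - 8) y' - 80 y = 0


All three coefficients share the factor -8; dividing through by -8 gives  x y'' + (1 - x) y' + 10 y = 0.
This matches the Laguerre equation x y'' + (1 - x) y' + n y = 0 with n = 10; the polynomial solution is L_10(x).
With y = sum_k a_k x^k, matching x^k gives (k+1)k a_{k+1} + (k+1) a_{k+1} - k a_k + n a_k = 0, i.e. (k+1)^2 a_{k+1} = (k - n) a_k = (k - 10) a_k. The right side vanishes at k = 10, so the series terminates at degree 10.
Standard normalization L_n(0) = 1 gives a_0 = 1. Work upward with a_{k+1} = (k - 10) a_k / (k+1)^2:
  a_1 = (0 - 10)(1) / 1^2 = -10/1 = -10
  a_2 = (1 - 10)(-10) / 2^2 = 90/4 = 45/2
  a_3 = (2 - 10)(45/2) / 3^2 = -180/9 = -20
  a_4 = (3 - 10)(-20) / 4^2 = 140/16 = 35/4
  a_5 = (4 - 10)(35/4) / 5^2 = (-105/2)/25 = -21/10
  a_6 = (5 - 10)(-21/10) / 6^2 = (21/2)/36 = 7/24
  a_7 = (6 - 10)(7/24) / 7^2 = (-7/6)/49 = -1/42
  a_8 = (7 - 10)(-1/42) / 8^2 = (1/14)/64 = 1/896
  a_9 = (8 - 10)(1/896) / 9^2 = (-1/448)/81 = -1/36288
  a_10 = (9 - 10)(-1/36288) / 10^2 = (1/36288)/100 = 1/3628800
Hence L_10(x) = x^10/3628800 - x^9/36288 + x^8/896 - x^7/42 + 7 x^6/24 - 21 x^5/10 + 35 x^4/4 - 20 x^3 + 45 x^2/2 - 10 x + 1.

L_10(x); series = x^10/3628800 - x^9/36288 + x^8/896 - x^7/42 + 7 x^6/24 - 21 x^5/10 + 35 x^4/4 - 20 x^3 + 45 x^2/2 - 10 x + 1


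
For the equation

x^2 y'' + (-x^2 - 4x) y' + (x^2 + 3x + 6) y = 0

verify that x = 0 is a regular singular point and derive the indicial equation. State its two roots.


Divide by x^2 to reach normal form y'' + P_1(x) y' + P_2(x) y = 0 with P_1(x) = -1 - 4/x and P_2(x) = 1 + 3/x + 6/x^2.
x = 0 is a singular point because the y'-coefficient -1 - 4/x has a pole at x = 0 and the y-coefficient 1 + 3/x + 6/x^2 has a pole at x = 0.
It is a regular singular point because x P_1(x) = p(x) = -x - 4 and x^2 P_2(x) = q(x) = x^2 + 3x + 6 are polynomials, hence analytic at x = 0.
p(0) = -4,  q(0) = 6.
Indicial equation: r(r-1) + p(0) r + q(0) = 0, i.e. r^2 + (p(0) - 1) r + q(0) = 0, i.e. r^2 - 5 r + 6 = 0.
Discriminant: (-5)^2 - 4(6) = 1, so r = (5 ± 1)/2.
Solving: r_1 = 3, r_2 = 2.

indicial: r^2 - 5 r + 6 = 0; roots r_1 = 3, r_2 = 2


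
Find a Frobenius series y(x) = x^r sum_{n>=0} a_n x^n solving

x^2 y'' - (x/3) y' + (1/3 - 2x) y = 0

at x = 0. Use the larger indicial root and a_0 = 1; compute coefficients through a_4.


Write in Frobenius form y'' + (p(x)/x) y' + (q(x)/x^2) y = 0:
  p(x) = -1/3,  q(x) = 1/3 - 2x.
Indicial equation: r(r-1) + (-1/3) r + (1/3) = 0 -> roots r_1 = 1, r_2 = 1/3.
Take r = r_1 = 1. Let y(x) = x^r sum_{n>=0} a_n x^n with a_0 = 1.
Substitute y = x^r sum a_n x^n and match x^{r+n}. The recurrence is
  D(n) a_n - 2 a_{n-1} = 0,  where D(n) = (r+n)(r+n-1) + (-1/3)(r+n) + (1/3).
  a_n = 2 / D(n) * a_{n-1}.
Since the indicial polynomial factors as (r - r_1)(r - r_2), D(n) = (r_1 + n - r_1)(r_1 + n - r_2) = n(n + 2/3).
Evaluating step by step (a_0 = 1):
  n = 1: D(1) = 1(1 + 2/3) = 5/3; numerator = 2(1) = 2; a_1 = (2)/(5/3) = 6/5
  n = 2: D(2) = 2(2 + 2/3) = 16/3; numerator = 2(6/5) = 12/5; a_2 = (12/5)/(16/3) = 9/20
  n = 3: D(3) = 3(3 + 2/3) = 11; numerator = 2(9/20) = 9/10; a_3 = (9/10)/(11) = 9/110
  n = 4: D(4) = 4(4 + 2/3) = 56/3; numerator = 2(9/110) = 9/55; a_4 = (9/55)/(56/3) = 27/3080

r = 1; a_0 = 1; a_1 = 6/5; a_2 = 9/20; a_3 = 9/110; a_4 = 27/3080


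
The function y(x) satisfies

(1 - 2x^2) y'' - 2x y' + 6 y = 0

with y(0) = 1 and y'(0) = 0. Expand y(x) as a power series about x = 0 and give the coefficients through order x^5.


Ansatz: y(x) = sum_{n>=0} a_n x^n, so y'(x) = sum_{n>=1} n a_n x^(n-1) and y''(x) = sum_{n>=2} n(n-1) a_n x^(n-2).
Substitute into P(x) y'' + Q(x) y' + R(x) y = 0 with P(x) = 1 - 2x^2, Q(x) = -2x, R(x) = 6, and match powers of x.
Initial conditions: a_0 = 1, a_1 = 0.
Setting the coefficient of each power of x to zero and solving order by order (substituting the coefficients already found):
  x^0: 2 a_2 + 6 a_0 = 0  ->  2 a_2 = -6 a_0 = -6  ->  a_2 = -3
  x^1: 6 a_3 + 4 a_1 = 0  ->  6 a_3 = -4 a_1 = 0  ->  a_3 = 0
  x^2: 12 a_4 - 2 a_2 = 0  ->  12 a_4 = 2 a_2 = -6  ->  a_4 = -1/2
  x^3: 20 a_5 - 12 a_3 = 0  ->  20 a_5 = 12 a_3 = 0  ->  a_5 = 0
Truncated series: y(x) = 1 - 3 x^2 - (1/2) x^4 + O(x^6).

a_0 = 1; a_1 = 0; a_2 = -3; a_3 = 0; a_4 = -1/2; a_5 = 0


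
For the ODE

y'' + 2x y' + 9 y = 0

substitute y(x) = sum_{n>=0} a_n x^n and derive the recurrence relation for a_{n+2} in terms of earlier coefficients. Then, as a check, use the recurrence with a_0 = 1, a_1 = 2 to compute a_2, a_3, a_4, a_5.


Substitute y = sum_n a_n x^n.
y''(x) has coefficient (n+2)(n+1) a_{n+2} at x^n;
2 x y'(x) has coefficient 2 n a_n at x^n (shift);
9 y(x) has coefficient 9 a_n at x^n.
Matching x^n: (n+2)(n+1) a_{n+2} + (2n + 9) a_n = 0.
Thus a_{n+2} = (-2n - 9) / ((n+1)(n+2)) * a_n.

Check with a_0 = 1, a_1 = 2 (apply the recurrence for n = 0, 1, 2, 3): a_0 = 1, a_1 = 2, a_2 = -9/2, a_3 = -11/3, a_4 = 39/8, a_5 = 11/4.

a_(n+2) = (-2n - 9) / ((n+1)(n+2)) * a_n; check: a_0 = 1, a_1 = 2, a_2 = -9/2, a_3 = -11/3, a_4 = 39/8, a_5 = 11/4


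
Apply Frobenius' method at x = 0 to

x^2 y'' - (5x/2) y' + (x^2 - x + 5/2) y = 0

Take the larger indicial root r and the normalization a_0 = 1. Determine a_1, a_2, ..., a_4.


Write in Frobenius form y'' + (p(x)/x) y' + (q(x)/x^2) y = 0:
  p(x) = -5/2,  q(x) = x^2 - x + 5/2.
Indicial equation: r(r-1) + (-5/2) r + (5/2) = 0 -> roots r_1 = 5/2, r_2 = 1.
Take r = r_1 = 5/2. Let y(x) = x^r sum_{n>=0} a_n x^n with a_0 = 1.
Substitute y = x^r sum a_n x^n and match x^{r+n}. The recurrence is
  D(n) a_n - 1 a_{n-1} + 1 a_{n-2} = 0,  where D(n) = (r+n)(r+n-1) + (-5/2)(r+n) + (5/2).
  a_n = [1 a_{n-1} - 1 a_{n-2}] / D(n).
Since the indicial polynomial factors as (r - r_1)(r - r_2), D(n) = (r_1 + n - r_1)(r_1 + n - r_2) = n(n + 3/2).
Evaluating step by step (a_0 = 1):
  n = 1: D(1) = 1(1 + 3/2) = 5/2; numerator = 1(1) = 1; a_1 = (1)/(5/2) = 2/5
  n = 2: D(2) = 2(2 + 3/2) = 7; numerator = 1(2/5) - 1(1) = -3/5; a_2 = (-3/5)/(7) = -3/35
  n = 3: D(3) = 3(3 + 3/2) = 27/2; numerator = 1(-3/35) - 1(2/5) = -17/35; a_3 = (-17/35)/(27/2) = -34/945
  n = 4: D(4) = 4(4 + 3/2) = 22; numerator = 1(-34/945) - 1(-3/35) = 47/945; a_4 = (47/945)/(22) = 47/20790

r = 5/2; a_0 = 1; a_1 = 2/5; a_2 = -3/35; a_3 = -34/945; a_4 = 47/20790


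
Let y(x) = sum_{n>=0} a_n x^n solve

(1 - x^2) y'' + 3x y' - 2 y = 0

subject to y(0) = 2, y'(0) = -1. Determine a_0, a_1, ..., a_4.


Ansatz: y(x) = sum_{n>=0} a_n x^n, so y'(x) = sum_{n>=1} n a_n x^(n-1) and y''(x) = sum_{n>=2} n(n-1) a_n x^(n-2).
Substitute into P(x) y'' + Q(x) y' + R(x) y = 0 with P(x) = 1 - x^2, Q(x) = 3x, R(x) = -2, and match powers of x.
Initial conditions: a_0 = 2, a_1 = -1.
Setting the coefficient of each power of x to zero and solving order by order (substituting the coefficients already found):
  x^0: 2 a_2 - 2 a_0 = 0  ->  2 a_2 = 2 a_0 = 4  ->  a_2 = 2
  x^1: 6 a_3 + a_1 = 0  ->  6 a_3 = -a_1 = 1  ->  a_3 = 1/6
  x^2: 12 a_4 + 2 a_2 = 0  ->  12 a_4 = -2 a_2 = -4  ->  a_4 = -1/3
Truncated series: y(x) = 2 - x + 2 x^2 + (1/6) x^3 - (1/3) x^4 + O(x^5).

a_0 = 2; a_1 = -1; a_2 = 2; a_3 = 1/6; a_4 = -1/3


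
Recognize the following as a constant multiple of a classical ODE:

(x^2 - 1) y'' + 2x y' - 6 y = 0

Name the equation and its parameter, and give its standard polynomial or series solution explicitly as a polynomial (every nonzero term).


All three coefficients share the factor -1; dividing through by -1 gives  (1 - x^2) y'' - 2x y' + 6 y = 0.
This matches the Legendre equation (1 - x^2) y'' - 2x y' + n(n+1) y = 0 (note the -2x y' term) with n(n+1) = 6, so n = 2; the polynomial solution is P_2(x).
With y = sum_k a_k x^k, matching x^k gives (k+2)(k+1) a_{k+2} = [k(k+1) - n(n+1)] a_k = (k - 2)(k + 3) a_k. The right side vanishes at k = 2, so the series with the parity of 2 terminates at degree 2.
Standard normalization (P_n(1) = 1): leading coefficient (2n)!/(2^n (n!)^2) = 24/(4*4) = 3/2, so a_2 = 3/2. Work downward with a_k = (k+1)(k+2) a_{k+2} / ((k - 2)(k + 3)):
  a_0 = (1)(2)(3/2) / ((0 - 2)(0 + 3)) = 3/(-6) = -1/2
Hence P_2(x) = 3 x^2/2 - 1/2.

P_2(x); series = 3 x^2/2 - 1/2


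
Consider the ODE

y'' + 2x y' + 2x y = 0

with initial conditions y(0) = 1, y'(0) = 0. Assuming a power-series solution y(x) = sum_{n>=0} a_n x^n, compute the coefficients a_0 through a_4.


Ansatz: y(x) = sum_{n>=0} a_n x^n, so y'(x) = sum_{n>=1} n a_n x^(n-1) and y''(x) = sum_{n>=2} n(n-1) a_n x^(n-2).
Substitute into P(x) y'' + Q(x) y' + R(x) y = 0 with P(x) = 1, Q(x) = 2x, R(x) = 2x, and match powers of x.
Initial conditions: a_0 = 1, a_1 = 0.
Setting the coefficient of each power of x to zero and solving order by order (substituting the coefficients already found):
  x^0: 2 a_2 = 0  ->  a_2 = 0
  x^1: 6 a_3 + 2 a_1 + 2 a_0 = 0  ->  6 a_3 = -2 a_1 - 2 a_0 = -2  ->  a_3 = -1/3
  x^2: 12 a_4 + 4 a_2 + 2 a_1 = 0  ->  12 a_4 = -4 a_2 - 2 a_1 = 0  ->  a_4 = 0
Truncated series: y(x) = 1 - (1/3) x^3 + O(x^5).

a_0 = 1; a_1 = 0; a_2 = 0; a_3 = -1/3; a_4 = 0


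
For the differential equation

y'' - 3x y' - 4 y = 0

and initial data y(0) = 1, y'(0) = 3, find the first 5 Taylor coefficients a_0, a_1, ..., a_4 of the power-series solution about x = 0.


Ansatz: y(x) = sum_{n>=0} a_n x^n, so y'(x) = sum_{n>=1} n a_n x^(n-1) and y''(x) = sum_{n>=2} n(n-1) a_n x^(n-2).
Substitute into P(x) y'' + Q(x) y' + R(x) y = 0 with P(x) = 1, Q(x) = -3x, R(x) = -4, and match powers of x.
Initial conditions: a_0 = 1, a_1 = 3.
Setting the coefficient of each power of x to zero and solving order by order (substituting the coefficients already found):
  x^0: 2 a_2 - 4 a_0 = 0  ->  2 a_2 = 4 a_0 = 4  ->  a_2 = 2
  x^1: 6 a_3 - 7 a_1 = 0  ->  6 a_3 = 7 a_1 = 21  ->  a_3 = 7/2
  x^2: 12 a_4 - 10 a_2 = 0  ->  12 a_4 = 10 a_2 = 20  ->  a_4 = 5/3
Truncated series: y(x) = 1 + 3 x + 2 x^2 + (7/2) x^3 + (5/3) x^4 + O(x^5).

a_0 = 1; a_1 = 3; a_2 = 2; a_3 = 7/2; a_4 = 5/3


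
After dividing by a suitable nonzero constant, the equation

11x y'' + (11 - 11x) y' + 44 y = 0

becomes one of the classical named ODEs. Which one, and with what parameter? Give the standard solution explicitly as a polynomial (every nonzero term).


All three coefficients share the factor 11; dividing through by 11 gives  x y'' + (1 - x) y' + 4 y = 0.
This matches the Laguerre equation x y'' + (1 - x) y' + n y = 0 with n = 4; the polynomial solution is L_4(x).
With y = sum_k a_k x^k, matching x^k gives (k+1)k a_{k+1} + (k+1) a_{k+1} - k a_k + n a_k = 0, i.e. (k+1)^2 a_{k+1} = (k - n) a_k = (k - 4) a_k. The right side vanishes at k = 4, so the series terminates at degree 4.
Standard normalization L_n(0) = 1 gives a_0 = 1. Work upward with a_{k+1} = (k - 4) a_k / (k+1)^2:
  a_1 = (0 - 4)(1) / 1^2 = -4/1 = -4
  a_2 = (1 - 4)(-4) / 2^2 = 12/4 = 3
  a_3 = (2 - 4)(3) / 3^2 = -6/9 = -2/3
  a_4 = (3 - 4)(-2/3) / 4^2 = (2/3)/16 = 1/24
Hence L_4(x) = x^4/24 - 2 x^3/3 + 3 x^2 - 4 x + 1.

L_4(x); series = x^4/24 - 2 x^3/3 + 3 x^2 - 4 x + 1
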